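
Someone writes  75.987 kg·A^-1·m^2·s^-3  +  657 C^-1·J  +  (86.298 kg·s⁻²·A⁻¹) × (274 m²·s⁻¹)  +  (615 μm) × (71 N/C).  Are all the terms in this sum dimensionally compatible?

Dimensions:
  75.987 kg·A^-1·m^2·s^-3:  kg·m²·s⁻³·A⁻¹
  657 C^-1·J:  J·C⁻¹ = N·m·(s·A)⁻¹ = kg·m²·s⁻³·A⁻¹
  (86.298 kg·s⁻²·A⁻¹) × (274 m²·s⁻¹):  [kg·s⁻²·A⁻¹] · [m²·s⁻¹] = kg·m²·s⁻³·A⁻¹
  (615 μm) × (71 N/C):  [m] · [kg·m·s⁻³·A⁻¹] = kg·m²·s⁻³·A⁻¹
Every term reduces to kg·m²·s⁻³·A⁻¹.

Yes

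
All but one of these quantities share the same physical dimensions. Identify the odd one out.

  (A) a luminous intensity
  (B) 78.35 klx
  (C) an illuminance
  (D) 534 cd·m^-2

(A)

Reduce each to base SI dimensions:
  (A) [luminous intensity] = cd
  (B) lx = lm·m⁻² = m⁻²·cd
  (C) [illuminance] = m⁻²·cd
  (D) cd·m⁻² = m⁻²·cd
All reduce to m⁻²·cd except (A), which is cd.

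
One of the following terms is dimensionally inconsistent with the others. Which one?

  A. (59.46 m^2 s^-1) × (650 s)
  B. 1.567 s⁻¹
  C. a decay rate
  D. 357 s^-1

A.

Work out the base dimensions of each:
  A. [m²·s⁻¹] · [s] = m²
  B. s⁻¹
  C. [decay rate] = s⁻¹
  D. s⁻¹
All reduce to s⁻¹ except A., which is m².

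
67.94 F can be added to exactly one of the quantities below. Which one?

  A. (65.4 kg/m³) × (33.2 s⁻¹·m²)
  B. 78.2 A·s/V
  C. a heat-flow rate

B.

Reference: F = C·V⁻¹ = kg⁻¹·m⁻²·s⁴·A².
Each option:
  A. [kg·m⁻³] · [m²·s⁻¹] = kg·m⁻¹·s⁻¹
  B. A·s·V⁻¹ = A·s·(J·C⁻¹)⁻¹ = kg⁻¹·m⁻²·s⁴·A²  ← same
  C. [heat-flow rate] = kg·m²·s⁻³
Only B. matches kg⁻¹·m⁻²·s⁴·A².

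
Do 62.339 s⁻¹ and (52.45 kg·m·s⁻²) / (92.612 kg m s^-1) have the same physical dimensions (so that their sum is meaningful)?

Yes

In SI base units:
  62.339 s⁻¹:  s⁻¹
  (52.45 kg·m·s⁻²) / (92.612 kg m s^-1):  [kg·m·s⁻²] / [kg·m·s⁻¹] = s⁻¹
Both are s⁻¹, so they have the same dimensions and can be added.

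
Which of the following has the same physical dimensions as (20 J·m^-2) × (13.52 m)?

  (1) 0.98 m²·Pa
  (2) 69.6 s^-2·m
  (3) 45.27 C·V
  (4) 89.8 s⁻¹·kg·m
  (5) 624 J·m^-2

Reference: [kg·s⁻²] · [m] = kg·m·s⁻².
Each option:
  (1) Pa·m² = N·m⁻²·m² = kg·m·s⁻²  ← same
  (2) m·s⁻²
  (3) C·V = s·A·J·C⁻¹ = kg·m²·s⁻²
  (4) kg·m·s⁻¹
  (5) J·m⁻² = N·m·m⁻² = kg·s⁻²
Only (1) matches kg·m·s⁻².

(1)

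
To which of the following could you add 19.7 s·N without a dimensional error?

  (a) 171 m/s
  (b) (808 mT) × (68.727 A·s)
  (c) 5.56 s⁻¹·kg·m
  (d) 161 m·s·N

(c)

Reference: N·s = kg·m·s⁻²·s = kg·m·s⁻¹.
Each option:
  (a) m·s⁻¹
  (b) [kg·s⁻²·A⁻¹] · [s·A] = kg·s⁻¹
  (c) kg·m·s⁻¹  ← same
  (d) N·m·s = kg·m·s⁻²·m·s = kg·m²·s⁻¹
Only (c) matches kg·m·s⁻¹.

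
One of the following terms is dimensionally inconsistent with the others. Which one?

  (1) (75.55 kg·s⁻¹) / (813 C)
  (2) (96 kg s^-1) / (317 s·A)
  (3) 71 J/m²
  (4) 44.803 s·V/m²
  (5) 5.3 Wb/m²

In SI base units:
  (1) [kg·s⁻¹] / [s·A] = kg·s⁻²·A⁻¹
  (2) [kg·s⁻¹] / [s·A] = kg·s⁻²·A⁻¹
  (3) J·m⁻² = N·m·m⁻² = kg·s⁻²
  (4) V·s·m⁻² = J·C⁻¹·s·m⁻² = kg·s⁻²·A⁻¹
  (5) Wb·m⁻² = V·s·m⁻² = kg·s⁻²·A⁻¹
All reduce to kg·s⁻²·A⁻¹ except (3), which is kg·s⁻².

(3)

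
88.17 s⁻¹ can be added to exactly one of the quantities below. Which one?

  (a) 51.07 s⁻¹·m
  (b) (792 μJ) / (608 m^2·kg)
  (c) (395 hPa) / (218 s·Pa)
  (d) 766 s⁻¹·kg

(c)

Reference: s⁻¹.
Each option:
  (a) m·s⁻¹
  (b) [kg·m²·s⁻²] / [kg·m²] = s⁻²
  (c) [kg·m⁻¹·s⁻²] / [kg·m⁻¹·s⁻¹] = s⁻¹  ← same
  (d) kg·s⁻¹
Only (c) matches s⁻¹.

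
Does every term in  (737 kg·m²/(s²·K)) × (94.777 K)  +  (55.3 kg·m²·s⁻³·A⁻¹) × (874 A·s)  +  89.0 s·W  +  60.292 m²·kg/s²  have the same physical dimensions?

Dimensions:
  (737 kg·m²/(s²·K)) × (94.777 K):  [kg·m²·s⁻²·K⁻¹] · [K] = kg·m²·s⁻²
  (55.3 kg·m²·s⁻³·A⁻¹) × (874 A·s):  [kg·m²·s⁻³·A⁻¹] · [s·A] = kg·m²·s⁻²
  89.0 s·W:  W·s = J·s⁻¹·s = kg·m²·s⁻²
  60.292 m²·kg/s²:  kg·m²·s⁻²
Every term reduces to kg·m²·s⁻².

Yes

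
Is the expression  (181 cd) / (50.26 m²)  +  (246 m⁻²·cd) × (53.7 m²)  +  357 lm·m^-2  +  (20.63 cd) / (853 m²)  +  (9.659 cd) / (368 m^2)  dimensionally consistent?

No

Dimensions:
  (181 cd) / (50.26 m²):  [cd] / [m²] = m⁻²·cd
  (246 m⁻²·cd) × (53.7 m²):  [m⁻²·cd] · [m²] = cd
  357 lm·m^-2:  lm·m⁻² = cd·m⁻² = m⁻²·cd
  (20.63 cd) / (853 m²):  [cd] / [m²] = m⁻²·cd
  (9.659 cd) / (368 m^2):  [cd] / [m²] = m⁻²·cd
The terms do not share a single dimension (cd vs m⁻²·cd).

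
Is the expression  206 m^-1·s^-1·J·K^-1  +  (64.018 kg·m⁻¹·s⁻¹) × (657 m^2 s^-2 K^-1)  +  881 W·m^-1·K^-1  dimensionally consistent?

Work out the base dimensions of each:
  206 m^-1·s^-1·J·K^-1:  J·s⁻¹·m⁻¹·K⁻¹ = N·m·s⁻¹·m⁻¹·K⁻¹ = kg·m·s⁻³·K⁻¹
  (64.018 kg·m⁻¹·s⁻¹) × (657 m^2 s^-2 K^-1):  [kg·m⁻¹·s⁻¹] · [m²·s⁻²·K⁻¹] = kg·m·s⁻³·K⁻¹
  881 W·m^-1·K^-1:  W·m⁻¹·K⁻¹ = J·s⁻¹·m⁻¹·K⁻¹ = kg·m·s⁻³·K⁻¹
Every term reduces to kg·m·s⁻³·K⁻¹.

Yes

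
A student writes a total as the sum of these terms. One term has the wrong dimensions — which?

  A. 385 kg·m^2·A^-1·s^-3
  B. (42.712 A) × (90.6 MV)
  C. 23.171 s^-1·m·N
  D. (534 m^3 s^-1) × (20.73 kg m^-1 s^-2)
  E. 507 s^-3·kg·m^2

A.

Expand each in SI base units:
  A. kg·m²·s⁻³·A⁻¹
  B. [A] · [kg·m²·s⁻³·A⁻¹] = kg·m²·s⁻³
  C. N·m·s⁻¹ = kg·m·s⁻²·m·s⁻¹ = kg·m²·s⁻³
  D. [m³·s⁻¹] · [kg·m⁻¹·s⁻²] = kg·m²·s⁻³
  E. kg·m²·s⁻³
All reduce to kg·m²·s⁻³ except A., which is kg·m²·s⁻³·A⁻¹.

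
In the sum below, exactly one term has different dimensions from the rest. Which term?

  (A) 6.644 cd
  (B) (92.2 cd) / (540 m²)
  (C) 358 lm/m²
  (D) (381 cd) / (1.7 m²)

In SI base units:
  (A) cd
  (B) [cd] / [m²] = m⁻²·cd
  (C) lm·m⁻² = cd·m⁻² = m⁻²·cd
  (D) [cd] / [m²] = m⁻²·cd
All reduce to m⁻²·cd except (A), which is cd.

(A)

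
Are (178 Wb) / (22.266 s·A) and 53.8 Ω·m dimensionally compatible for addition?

No

In SI base units:
  (178 Wb) / (22.266 s·A):  [kg·m²·s⁻²·A⁻¹] / [s·A] = kg·m²·s⁻³·A⁻²
  53.8 Ω·m:  Ω·m = V·A⁻¹·m = kg·m³·s⁻³·A⁻²
kg·m²·s⁻³·A⁻² ≠ kg·m³·s⁻³·A⁻², so they cannot be added.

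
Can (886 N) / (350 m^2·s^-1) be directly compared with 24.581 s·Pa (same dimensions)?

Yes

Work out the base dimensions of each:
  (886 N) / (350 m^2·s^-1):  [kg·m·s⁻²] / [m²·s⁻¹] = kg·m⁻¹·s⁻¹
  24.581 s·Pa:  Pa·s = N·m⁻²·s = kg·m⁻¹·s⁻¹
Both are kg·m⁻¹·s⁻¹, so they have the same dimensions and can be added.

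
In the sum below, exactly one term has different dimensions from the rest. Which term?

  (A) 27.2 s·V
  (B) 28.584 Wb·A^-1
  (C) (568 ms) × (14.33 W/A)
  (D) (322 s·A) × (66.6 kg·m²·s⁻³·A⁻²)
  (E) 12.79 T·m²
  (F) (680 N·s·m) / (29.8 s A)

(B)

Reduce each to base SI dimensions:
  (A) V·s = J·C⁻¹·s = kg·m²·s⁻²·A⁻¹
  (B) Wb·A⁻¹ = V·s·A⁻¹ = kg·m²·s⁻²·A⁻²
  (C) [s] · [kg·m²·s⁻³·A⁻¹] = kg·m²·s⁻²·A⁻¹
  (D) [s·A] · [kg·m²·s⁻³·A⁻²] = kg·m²·s⁻²·A⁻¹
  (E) T·m² = Wb·m⁻²·m² = kg·m²·s⁻²·A⁻¹
  (F) [kg·m²·s⁻¹] / [s·A] = kg·m²·s⁻²·A⁻¹
All reduce to kg·m²·s⁻²·A⁻¹ except (B), which is kg·m²·s⁻²·A⁻².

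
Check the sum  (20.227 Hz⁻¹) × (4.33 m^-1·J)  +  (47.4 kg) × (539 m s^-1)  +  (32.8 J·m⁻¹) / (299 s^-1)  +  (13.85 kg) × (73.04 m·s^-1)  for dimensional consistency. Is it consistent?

Expand each in SI base units:
  (20.227 Hz⁻¹) × (4.33 m^-1·J):  [s] · [kg·m·s⁻²] = kg·m·s⁻¹
  (47.4 kg) × (539 m s^-1):  [kg] · [m·s⁻¹] = kg·m·s⁻¹
  (32.8 J·m⁻¹) / (299 s^-1):  [kg·m·s⁻²] / [s⁻¹] = kg·m·s⁻¹
  (13.85 kg) × (73.04 m·s^-1):  [kg] · [m·s⁻¹] = kg·m·s⁻¹
Every term reduces to kg·m·s⁻¹.

Yes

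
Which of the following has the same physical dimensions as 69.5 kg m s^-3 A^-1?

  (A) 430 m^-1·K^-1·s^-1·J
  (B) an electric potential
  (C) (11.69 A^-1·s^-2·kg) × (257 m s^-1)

Reference: kg·m·s⁻³·A⁻¹.
Each option:
  (A) J·s⁻¹·m⁻¹·K⁻¹ = N·m·s⁻¹·m⁻¹·K⁻¹ = kg·m·s⁻³·K⁻¹
  (B) [electric potential] = kg·m²·s⁻³·A⁻¹
  (C) [kg·s⁻²·A⁻¹] · [m·s⁻¹] = kg·m·s⁻³·A⁻¹  ← same
Only (C) matches kg·m·s⁻³·A⁻¹.

(C)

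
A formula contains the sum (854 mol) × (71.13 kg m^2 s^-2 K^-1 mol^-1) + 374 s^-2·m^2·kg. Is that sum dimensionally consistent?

Reduce each to base SI dimensions:
  (854 mol) × (71.13 kg m^2 s^-2 K^-1 mol^-1):  [mol] · [kg·m²·s⁻²·K⁻¹·mol⁻¹] = kg·m²·s⁻²·K⁻¹
  374 s^-2·m^2·kg:  kg·m²·s⁻²
kg·m²·s⁻²·K⁻¹ ≠ kg·m²·s⁻², so they cannot be added.

No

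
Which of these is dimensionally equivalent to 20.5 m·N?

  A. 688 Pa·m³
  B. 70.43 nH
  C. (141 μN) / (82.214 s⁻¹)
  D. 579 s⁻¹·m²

Reference: N·m = kg·m·s⁻²·m = kg·m²·s⁻².
Each option:
  A. Pa·m³ = N·m⁻²·m³ = kg·m²·s⁻²  ← same
  B. H = V·s·A⁻¹ = kg·m²·s⁻²·A⁻²
  C. [kg·m·s⁻²] / [s⁻¹] = kg·m·s⁻¹
  D. m²·s⁻¹
Only A. matches kg·m²·s⁻².

A.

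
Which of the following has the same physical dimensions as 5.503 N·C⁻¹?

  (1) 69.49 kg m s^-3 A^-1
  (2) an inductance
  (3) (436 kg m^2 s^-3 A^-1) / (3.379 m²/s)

(1)

Reference: N·C⁻¹ = kg·m·s⁻²·(s·A)⁻¹ = kg·m·s⁻³·A⁻¹.
Each option:
  (1) kg·m·s⁻³·A⁻¹  ← same
  (2) [inductance] = kg·m²·s⁻²·A⁻²
  (3) [kg·m²·s⁻³·A⁻¹] / [m²·s⁻¹] = kg·s⁻²·A⁻¹
Only (1) matches kg·m·s⁻³·A⁻¹.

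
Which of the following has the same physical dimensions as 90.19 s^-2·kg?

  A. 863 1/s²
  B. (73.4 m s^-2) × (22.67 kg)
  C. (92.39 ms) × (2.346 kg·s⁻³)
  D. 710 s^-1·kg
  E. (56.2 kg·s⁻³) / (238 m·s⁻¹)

C.

Reference: kg·s⁻².
Each option:
  A. s⁻²
  B. [m·s⁻²] · [kg] = kg·m·s⁻²
  C. [s] · [kg·s⁻³] = kg·s⁻²  ← same
  D. kg·s⁻¹
  E. [kg·s⁻³] / [m·s⁻¹] = kg·m⁻¹·s⁻²
Only C. matches kg·s⁻².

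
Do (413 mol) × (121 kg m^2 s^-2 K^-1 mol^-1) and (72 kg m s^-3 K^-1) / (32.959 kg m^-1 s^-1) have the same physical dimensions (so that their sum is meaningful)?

No

Dimensions:
  (413 mol) × (121 kg m^2 s^-2 K^-1 mol^-1):  [mol] · [kg·m²·s⁻²·K⁻¹·mol⁻¹] = kg·m²·s⁻²·K⁻¹
  (72 kg m s^-3 K^-1) / (32.959 kg m^-1 s^-1):  [kg·m·s⁻³·K⁻¹] / [kg·m⁻¹·s⁻¹] = m²·s⁻²·K⁻¹
kg·m²·s⁻²·K⁻¹ ≠ m²·s⁻²·K⁻¹, so they cannot be added.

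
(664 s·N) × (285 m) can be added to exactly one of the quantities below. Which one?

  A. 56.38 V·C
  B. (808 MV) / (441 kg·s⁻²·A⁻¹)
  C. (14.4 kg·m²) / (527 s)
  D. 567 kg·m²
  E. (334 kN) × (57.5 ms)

C.

Reference: [kg·m·s⁻¹] · [m] = kg·m²·s⁻¹.
Each option:
  A. C·V = s·A·J·C⁻¹ = kg·m²·s⁻²
  B. [kg·m²·s⁻³·A⁻¹] / [kg·s⁻²·A⁻¹] = m²·s⁻¹
  C. [kg·m²] / [s] = kg·m²·s⁻¹  ← same
  D. kg·m²
  E. [kg·m·s⁻²] · [s] = kg·m·s⁻¹
Only C. matches kg·m²·s⁻¹.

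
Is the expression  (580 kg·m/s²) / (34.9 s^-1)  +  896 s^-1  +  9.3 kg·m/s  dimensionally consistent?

Expand each in SI base units:
  (580 kg·m/s²) / (34.9 s^-1):  [kg·m·s⁻²] / [s⁻¹] = kg·m·s⁻¹
  896 s^-1:  s⁻¹
  9.3 kg·m/s:  kg·m·s⁻¹
The terms do not share a single dimension (kg·m·s⁻¹ vs s⁻¹).

No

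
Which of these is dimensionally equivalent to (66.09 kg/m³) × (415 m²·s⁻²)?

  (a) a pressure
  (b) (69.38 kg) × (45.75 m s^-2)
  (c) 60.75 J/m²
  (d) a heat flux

Reference: [kg·m⁻³] · [m²·s⁻²] = kg·m⁻¹·s⁻².
Each option:
  (a) [pressure] = kg·m⁻¹·s⁻²  ← same
  (b) [kg] · [m·s⁻²] = kg·m·s⁻²
  (c) J·m⁻² = N·m·m⁻² = kg·s⁻²
  (d) [heat flux] = kg·s⁻³
Only (a) matches kg·m⁻¹·s⁻².

(a)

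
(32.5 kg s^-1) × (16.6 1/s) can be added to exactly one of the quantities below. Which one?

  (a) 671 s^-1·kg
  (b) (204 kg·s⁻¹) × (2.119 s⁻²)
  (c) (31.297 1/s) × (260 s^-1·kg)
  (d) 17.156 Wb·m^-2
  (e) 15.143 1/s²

Reference: [kg·s⁻¹] · [s⁻¹] = kg·s⁻².
Each option:
  (a) kg·s⁻¹
  (b) [kg·s⁻¹] · [s⁻²] = kg·s⁻³
  (c) [s⁻¹] · [kg·s⁻¹] = kg·s⁻²  ← same
  (d) Wb·m⁻² = V·s·m⁻² = kg·s⁻²·A⁻¹
  (e) s⁻²
Only (c) matches kg·s⁻².

(c)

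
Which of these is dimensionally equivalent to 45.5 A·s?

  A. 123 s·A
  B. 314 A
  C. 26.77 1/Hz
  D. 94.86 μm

A.

Reference: A·s = s·A.
Each option:
  A. s·A  ← same
  B. A
  C. Hz⁻¹ = (s⁻¹)⁻¹ = s
  D. m
Only A. matches s·A.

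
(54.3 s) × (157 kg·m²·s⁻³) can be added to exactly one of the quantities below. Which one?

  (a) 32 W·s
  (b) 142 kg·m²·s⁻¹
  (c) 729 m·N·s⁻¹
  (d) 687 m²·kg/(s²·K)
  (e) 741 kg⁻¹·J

Reference: [s] · [kg·m²·s⁻³] = kg·m²·s⁻².
Each option:
  (a) W·s = J·s⁻¹·s = kg·m²·s⁻²  ← same
  (b) kg·m²·s⁻¹
  (c) N·m·s⁻¹ = kg·m·s⁻²·m·s⁻¹ = kg·m²·s⁻³
  (d) kg·m²·s⁻²·K⁻¹
  (e) J·kg⁻¹ = N·m·kg⁻¹ = m²·s⁻²
Only (a) matches kg·m²·s⁻².

(a)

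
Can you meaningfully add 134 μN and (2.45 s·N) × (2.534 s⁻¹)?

Expand each in SI base units:
  134 μN:  N = kg·m·s⁻²
  (2.45 s·N) × (2.534 s⁻¹):  [kg·m·s⁻¹] · [s⁻¹] = kg·m·s⁻²
Both are kg·m·s⁻², so they have the same dimensions and can be added.

Yes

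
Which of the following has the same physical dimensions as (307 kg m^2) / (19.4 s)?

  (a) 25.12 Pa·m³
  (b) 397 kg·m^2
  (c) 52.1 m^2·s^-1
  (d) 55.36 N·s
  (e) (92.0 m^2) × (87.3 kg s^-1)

Reference: [kg·m²] / [s] = kg·m²·s⁻¹.
Each option:
  (a) Pa·m³ = N·m⁻²·m³ = kg·m²·s⁻²
  (b) kg·m²
  (c) m²·s⁻¹
  (d) N·s = kg·m·s⁻²·s = kg·m·s⁻¹
  (e) [m²] · [kg·s⁻¹] = kg·m²·s⁻¹  ← same
Only (e) matches kg·m²·s⁻¹.

(e)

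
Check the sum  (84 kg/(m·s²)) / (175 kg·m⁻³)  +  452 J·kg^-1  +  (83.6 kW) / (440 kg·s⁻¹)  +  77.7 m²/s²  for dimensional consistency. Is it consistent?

Expand each in SI base units:
  (84 kg/(m·s²)) / (175 kg·m⁻³):  [kg·m⁻¹·s⁻²] / [kg·m⁻³] = m²·s⁻²
  452 J·kg^-1:  J·kg⁻¹ = N·m·kg⁻¹ = m²·s⁻²
  (83.6 kW) / (440 kg·s⁻¹):  [kg·m²·s⁻³] / [kg·s⁻¹] = m²·s⁻²
  77.7 m²/s²:  m²·s⁻²
Every term reduces to m²·s⁻².

Yes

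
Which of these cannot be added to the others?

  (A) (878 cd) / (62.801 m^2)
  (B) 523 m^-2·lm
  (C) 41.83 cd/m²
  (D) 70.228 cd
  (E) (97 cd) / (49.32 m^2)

(D)

Expand each in SI base units:
  (A) [cd] / [m²] = m⁻²·cd
  (B) lm·m⁻² = cd·m⁻² = m⁻²·cd
  (C) cd·m⁻² = m⁻²·cd
  (D) cd
  (E) [cd] / [m²] = m⁻²·cd
All reduce to m⁻²·cd except (D), which is cd.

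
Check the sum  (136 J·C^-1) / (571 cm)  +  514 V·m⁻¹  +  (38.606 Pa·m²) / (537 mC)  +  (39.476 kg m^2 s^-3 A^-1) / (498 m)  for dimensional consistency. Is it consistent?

Yes

Expand each in SI base units:
  (136 J·C^-1) / (571 cm):  [kg·m²·s⁻³·A⁻¹] / [m] = kg·m·s⁻³·A⁻¹
  514 V·m⁻¹:  V·m⁻¹ = J·C⁻¹·m⁻¹ = kg·m·s⁻³·A⁻¹
  (38.606 Pa·m²) / (537 mC):  [kg·m·s⁻²] / [s·A] = kg·m·s⁻³·A⁻¹
  (39.476 kg m^2 s^-3 A^-1) / (498 m):  [kg·m²·s⁻³·A⁻¹] / [m] = kg·m·s⁻³·A⁻¹
Every term reduces to kg·m·s⁻³·A⁻¹.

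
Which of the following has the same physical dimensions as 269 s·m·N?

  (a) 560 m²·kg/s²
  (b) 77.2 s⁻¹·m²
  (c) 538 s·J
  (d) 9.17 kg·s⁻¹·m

(c)

Reference: N·m·s = kg·m·s⁻²·m·s = kg·m²·s⁻¹.
Each option:
  (a) kg·m²·s⁻²
  (b) m²·s⁻¹
  (c) J·s = N·m·s = kg·m²·s⁻¹  ← same
  (d) kg·m·s⁻¹
Only (c) matches kg·m²·s⁻¹.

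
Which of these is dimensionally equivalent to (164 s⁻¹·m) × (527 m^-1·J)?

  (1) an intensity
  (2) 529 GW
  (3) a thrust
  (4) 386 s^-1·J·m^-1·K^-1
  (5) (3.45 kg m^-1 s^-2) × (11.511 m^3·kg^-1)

(2)

Reference: [m·s⁻¹] · [kg·m·s⁻²] = kg·m²·s⁻³.
Each option:
  (1) [intensity] = kg·s⁻³
  (2) W = J·s⁻¹ = kg·m²·s⁻³  ← same
  (3) [thrust] = kg·m·s⁻²
  (4) J·s⁻¹·m⁻¹·K⁻¹ = N·m·s⁻¹·m⁻¹·K⁻¹ = kg·m·s⁻³·K⁻¹
  (5) [kg·m⁻¹·s⁻²] · [kg⁻¹·m³] = m²·s⁻²
Only (2) matches kg·m²·s⁻³.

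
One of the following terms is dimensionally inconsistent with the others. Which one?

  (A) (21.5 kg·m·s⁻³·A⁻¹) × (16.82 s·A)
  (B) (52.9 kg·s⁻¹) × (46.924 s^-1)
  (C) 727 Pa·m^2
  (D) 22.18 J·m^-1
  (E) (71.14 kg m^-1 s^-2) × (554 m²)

(B)

In SI base units:
  (A) [kg·m·s⁻³·A⁻¹] · [s·A] = kg·m·s⁻²
  (B) [kg·s⁻¹] · [s⁻¹] = kg·s⁻²
  (C) Pa·m² = N·m⁻²·m² = kg·m·s⁻²
  (D) J·m⁻¹ = N·m·m⁻¹ = kg·m·s⁻²
  (E) [kg·m⁻¹·s⁻²] · [m²] = kg·m·s⁻²
All reduce to kg·m·s⁻² except (B), which is kg·s⁻².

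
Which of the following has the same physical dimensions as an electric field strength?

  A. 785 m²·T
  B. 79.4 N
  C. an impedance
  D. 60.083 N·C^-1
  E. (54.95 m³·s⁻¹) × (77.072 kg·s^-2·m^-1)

Reference: [electric field strength] = kg·m·s⁻³·A⁻¹.
Each option:
  A. T·m² = Wb·m⁻²·m² = kg·m²·s⁻²·A⁻¹
  B. N = kg·m·s⁻²
  C. [impedance] = kg·m²·s⁻³·A⁻²
  D. N·C⁻¹ = kg·m·s⁻²·(s·A)⁻¹ = kg·m·s⁻³·A⁻¹  ← same
  E. [m³·s⁻¹] · [kg·m⁻¹·s⁻²] = kg·m²·s⁻³
Only D. matches kg·m·s⁻³·A⁻¹.

D.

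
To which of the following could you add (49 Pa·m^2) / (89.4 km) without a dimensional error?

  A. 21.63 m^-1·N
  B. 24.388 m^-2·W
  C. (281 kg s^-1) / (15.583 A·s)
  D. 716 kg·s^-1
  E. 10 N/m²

Reference: [kg·m·s⁻²] / [m] = kg·s⁻².
Each option:
  A. N·m⁻¹ = kg·m·s⁻²·m⁻¹ = kg·s⁻²  ← same
  B. W·m⁻² = J·s⁻¹·m⁻² = kg·s⁻³
  C. [kg·s⁻¹] / [s·A] = kg·s⁻²·A⁻¹
  D. kg·s⁻¹
  E. N·m⁻² = kg·m·s⁻²·m⁻² = kg·m⁻¹·s⁻²
Only A. matches kg·s⁻².

A.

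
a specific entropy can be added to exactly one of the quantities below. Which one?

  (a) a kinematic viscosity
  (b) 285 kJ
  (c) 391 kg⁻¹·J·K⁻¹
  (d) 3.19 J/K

(c)

Reference: [specific entropy] = m²·s⁻²·K⁻¹.
Each option:
  (a) [kinematic viscosity] = m²·s⁻¹
  (b) J = N·m = kg·m²·s⁻²
  (c) J·kg⁻¹·K⁻¹ = N·m·kg⁻¹·K⁻¹ = m²·s⁻²·K⁻¹  ← same
  (d) J·K⁻¹ = N·m·K⁻¹ = kg·m²·s⁻²·K⁻¹
Only (c) matches m²·s⁻²·K⁻¹.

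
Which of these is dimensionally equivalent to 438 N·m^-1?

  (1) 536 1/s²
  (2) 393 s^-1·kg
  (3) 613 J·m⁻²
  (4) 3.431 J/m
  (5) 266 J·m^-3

(3)

Reference: N·m⁻¹ = kg·m·s⁻²·m⁻¹ = kg·s⁻².
Each option:
  (1) s⁻²
  (2) kg·s⁻¹
  (3) J·m⁻² = N·m·m⁻² = kg·s⁻²  ← same
  (4) J·m⁻¹ = N·m·m⁻¹ = kg·m·s⁻²
  (5) J·m⁻³ = N·m·m⁻³ = kg·m⁻¹·s⁻²
Only (3) matches kg·s⁻².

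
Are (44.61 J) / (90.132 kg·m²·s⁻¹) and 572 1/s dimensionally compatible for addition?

Reduce each to base SI dimensions:
  (44.61 J) / (90.132 kg·m²·s⁻¹):  [kg·m²·s⁻²] / [kg·m²·s⁻¹] = s⁻¹
  572 1/s:  s⁻¹
Both are s⁻¹, so they have the same dimensions and can be added.

Yes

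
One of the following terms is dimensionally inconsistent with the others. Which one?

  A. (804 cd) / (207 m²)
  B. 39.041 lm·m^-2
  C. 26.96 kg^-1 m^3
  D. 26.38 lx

Work out the base dimensions of each:
  A. [cd] / [m²] = m⁻²·cd
  B. lm·m⁻² = cd·m⁻² = m⁻²·cd
  C. kg⁻¹·m³
  D. lx = lm·m⁻² = m⁻²·cd
All reduce to m⁻²·cd except C., which is kg⁻¹·m³.

C.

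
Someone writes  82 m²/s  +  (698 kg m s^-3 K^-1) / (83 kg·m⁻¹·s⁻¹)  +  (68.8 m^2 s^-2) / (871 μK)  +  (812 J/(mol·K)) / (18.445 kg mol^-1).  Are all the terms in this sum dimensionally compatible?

No

Reduce each to base SI dimensions:
  82 m²/s:  m²·s⁻¹
  (698 kg m s^-3 K^-1) / (83 kg·m⁻¹·s⁻¹):  [kg·m·s⁻³·K⁻¹] / [kg·m⁻¹·s⁻¹] = m²·s⁻²·K⁻¹
  (68.8 m^2 s^-2) / (871 μK):  [m²·s⁻²] / [K] = m²·s⁻²·K⁻¹
  (812 J/(mol·K)) / (18.445 kg mol^-1):  [kg·m²·s⁻²·K⁻¹·mol⁻¹] / [kg·mol⁻¹] = m²·s⁻²·K⁻¹
The terms do not share a single dimension (m²·s⁻²·K⁻¹ vs m²·s⁻¹).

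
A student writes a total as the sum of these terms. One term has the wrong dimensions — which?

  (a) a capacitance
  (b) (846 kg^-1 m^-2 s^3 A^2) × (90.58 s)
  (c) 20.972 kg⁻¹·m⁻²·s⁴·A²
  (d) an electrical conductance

Expand each in SI base units:
  (a) [capacitance] = kg⁻¹·m⁻²·s⁴·A²
  (b) [kg⁻¹·m⁻²·s³·A²] · [s] = kg⁻¹·m⁻²·s⁴·A²
  (c) kg⁻¹·m⁻²·s⁴·A²
  (d) [electrical conductance] = kg⁻¹·m⁻²·s³·A²
All reduce to kg⁻¹·m⁻²·s⁴·A² except (d), which is kg⁻¹·m⁻²·s³·A².

(d)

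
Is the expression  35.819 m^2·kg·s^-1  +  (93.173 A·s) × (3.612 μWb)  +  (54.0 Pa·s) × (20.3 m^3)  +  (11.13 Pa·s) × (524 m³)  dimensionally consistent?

Work out the base dimensions of each:
  35.819 m^2·kg·s^-1:  kg·m²·s⁻¹
  (93.173 A·s) × (3.612 μWb):  [s·A] · [kg·m²·s⁻²·A⁻¹] = kg·m²·s⁻¹
  (54.0 Pa·s) × (20.3 m^3):  [kg·m⁻¹·s⁻¹] · [m³] = kg·m²·s⁻¹
  (11.13 Pa·s) × (524 m³):  [kg·m⁻¹·s⁻¹] · [m³] = kg·m²·s⁻¹
Every term reduces to kg·m²·s⁻¹.

Yes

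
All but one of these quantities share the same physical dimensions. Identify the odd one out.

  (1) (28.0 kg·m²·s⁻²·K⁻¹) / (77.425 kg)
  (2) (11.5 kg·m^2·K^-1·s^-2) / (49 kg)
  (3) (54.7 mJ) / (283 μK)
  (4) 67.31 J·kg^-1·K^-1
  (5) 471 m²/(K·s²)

Work out the base dimensions of each:
  (1) [kg·m²·s⁻²·K⁻¹] / [kg] = m²·s⁻²·K⁻¹
  (2) [kg·m²·s⁻²·K⁻¹] / [kg] = m²·s⁻²·K⁻¹
  (3) [kg·m²·s⁻²] / [K] = kg·m²·s⁻²·K⁻¹
  (4) J·kg⁻¹·K⁻¹ = N·m·kg⁻¹·K⁻¹ = m²·s⁻²·K⁻¹
  (5) m²·s⁻²·K⁻¹
All reduce to m²·s⁻²·K⁻¹ except (3), which is kg·m²·s⁻²·K⁻¹.

(3)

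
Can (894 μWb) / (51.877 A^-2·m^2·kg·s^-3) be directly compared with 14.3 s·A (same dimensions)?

Work out the base dimensions of each:
  (894 μWb) / (51.877 A^-2·m^2·kg·s^-3):  [kg·m²·s⁻²·A⁻¹] / [kg·m²·s⁻³·A⁻²] = s·A
  14.3 s·A:  A·s = s·A
Both are s·A, so they have the same dimensions and can be added.

Yes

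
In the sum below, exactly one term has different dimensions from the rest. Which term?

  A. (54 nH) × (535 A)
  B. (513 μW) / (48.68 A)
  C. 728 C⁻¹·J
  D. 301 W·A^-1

A.

Dimensions:
  A. [kg·m²·s⁻²·A⁻²] · [A] = kg·m²·s⁻²·A⁻¹
  B. [kg·m²·s⁻³] / [A] = kg·m²·s⁻³·A⁻¹
  C. J·C⁻¹ = N·m·(s·A)⁻¹ = kg·m²·s⁻³·A⁻¹
  D. W·A⁻¹ = J·s⁻¹·A⁻¹ = kg·m²·s⁻³·A⁻¹
All reduce to kg·m²·s⁻³·A⁻¹ except A., which is kg·m²·s⁻²·A⁻¹.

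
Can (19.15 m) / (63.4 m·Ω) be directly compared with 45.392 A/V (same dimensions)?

Yes

In SI base units:
  (19.15 m) / (63.4 m·Ω):  [m] / [kg·m³·s⁻³·A⁻²] = kg⁻¹·m⁻²·s³·A²
  45.392 A/V:  A·V⁻¹ = A·(J·C⁻¹)⁻¹ = kg⁻¹·m⁻²·s³·A²
Both are kg⁻¹·m⁻²·s³·A², so they have the same dimensions and can be added.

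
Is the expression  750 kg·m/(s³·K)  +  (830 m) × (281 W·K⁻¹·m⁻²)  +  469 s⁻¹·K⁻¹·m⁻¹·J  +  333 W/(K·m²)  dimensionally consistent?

No

Dimensions:
  750 kg·m/(s³·K):  kg·m·s⁻³·K⁻¹
  (830 m) × (281 W·K⁻¹·m⁻²):  [m] · [kg·s⁻³·K⁻¹] = kg·m·s⁻³·K⁻¹
  469 s⁻¹·K⁻¹·m⁻¹·J:  J·s⁻¹·m⁻¹·K⁻¹ = N·m·s⁻¹·m⁻¹·K⁻¹ = kg·m·s⁻³·K⁻¹
  333 W/(K·m²):  W·m⁻²·K⁻¹ = J·s⁻¹·m⁻²·K⁻¹ = kg·s⁻³·K⁻¹
The terms do not share a single dimension (kg·m·s⁻³·K⁻¹ vs kg·s⁻³·K⁻¹).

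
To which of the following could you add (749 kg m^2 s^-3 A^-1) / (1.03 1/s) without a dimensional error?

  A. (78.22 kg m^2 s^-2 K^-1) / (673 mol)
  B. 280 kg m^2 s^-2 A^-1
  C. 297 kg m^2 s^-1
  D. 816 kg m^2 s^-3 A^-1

B.

Reference: [kg·m²·s⁻³·A⁻¹] / [s⁻¹] = kg·m²·s⁻²·A⁻¹.
Each option:
  A. [kg·m²·s⁻²·K⁻¹] / [mol] = kg·m²·s⁻²·K⁻¹·mol⁻¹
  B. kg·m²·s⁻²·A⁻¹  ← same
  C. kg·m²·s⁻¹
  D. kg·m²·s⁻³·A⁻¹
Only B. matches kg·m²·s⁻²·A⁻¹.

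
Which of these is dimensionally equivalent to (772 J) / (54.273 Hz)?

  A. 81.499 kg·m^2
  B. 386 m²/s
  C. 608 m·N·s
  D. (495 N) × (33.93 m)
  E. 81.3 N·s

Reference: [kg·m²·s⁻²] / [s⁻¹] = kg·m²·s⁻¹.
Each option:
  A. kg·m²
  B. m²·s⁻¹
  C. N·m·s = kg·m·s⁻²·m·s = kg·m²·s⁻¹  ← same
  D. [kg·m·s⁻²] · [m] = kg·m²·s⁻²
  E. N·s = kg·m·s⁻²·s = kg·m·s⁻¹
Only C. matches kg·m²·s⁻¹.

C.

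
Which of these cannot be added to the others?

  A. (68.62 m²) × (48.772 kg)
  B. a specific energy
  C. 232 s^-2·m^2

A.

Dimensions:
  A. [m²] · [kg] = kg·m²
  B. [specific energy] = m²·s⁻²
  C. m²·s⁻²
All reduce to m²·s⁻² except A., which is kg·m².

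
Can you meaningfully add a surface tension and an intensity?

No

Expand each in SI base units:
  a surface tension:  [surface tension] = kg·s⁻²
  an intensity:  [intensity] = kg·s⁻³
kg·s⁻² ≠ kg·s⁻³, so they cannot be added.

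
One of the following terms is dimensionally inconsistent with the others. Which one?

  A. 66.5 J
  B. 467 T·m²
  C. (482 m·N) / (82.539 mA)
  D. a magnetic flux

Reduce each to base SI dimensions:
  A. J = N·m = kg·m²·s⁻²
  B. T·m² = Wb·m⁻²·m² = kg·m²·s⁻²·A⁻¹
  C. [kg·m²·s⁻²] / [A] = kg·m²·s⁻²·A⁻¹
  D. [magnetic flux] = kg·m²·s⁻²·A⁻¹
All reduce to kg·m²·s⁻²·A⁻¹ except A., which is kg·m²·s⁻².

A.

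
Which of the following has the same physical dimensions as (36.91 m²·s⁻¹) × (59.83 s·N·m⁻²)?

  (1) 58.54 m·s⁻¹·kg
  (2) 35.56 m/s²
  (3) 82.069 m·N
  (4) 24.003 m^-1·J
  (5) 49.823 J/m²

Reference: [m²·s⁻¹] · [kg·m⁻¹·s⁻¹] = kg·m·s⁻².
Each option:
  (1) kg·m·s⁻¹
  (2) m·s⁻²
  (3) N·m = kg·m·s⁻²·m = kg·m²·s⁻²
  (4) J·m⁻¹ = N·m·m⁻¹ = kg·m·s⁻²  ← same
  (5) J·m⁻² = N·m·m⁻² = kg·s⁻²
Only (4) matches kg·m·s⁻².

(4)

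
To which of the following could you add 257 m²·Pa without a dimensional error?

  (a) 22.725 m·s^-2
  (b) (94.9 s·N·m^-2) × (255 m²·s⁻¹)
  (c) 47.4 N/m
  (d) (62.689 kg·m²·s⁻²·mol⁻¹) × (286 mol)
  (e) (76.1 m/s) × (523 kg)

Reference: Pa·m² = N·m⁻²·m² = kg·m·s⁻².
Each option:
  (a) m·s⁻²
  (b) [kg·m⁻¹·s⁻¹] · [m²·s⁻¹] = kg·m·s⁻²  ← same
  (c) N·m⁻¹ = kg·m·s⁻²·m⁻¹ = kg·s⁻²
  (d) [kg·m²·s⁻²·mol⁻¹] · [mol] = kg·m²·s⁻²
  (e) [m·s⁻¹] · [kg] = kg·m·s⁻¹
Only (b) matches kg·m·s⁻².

(b)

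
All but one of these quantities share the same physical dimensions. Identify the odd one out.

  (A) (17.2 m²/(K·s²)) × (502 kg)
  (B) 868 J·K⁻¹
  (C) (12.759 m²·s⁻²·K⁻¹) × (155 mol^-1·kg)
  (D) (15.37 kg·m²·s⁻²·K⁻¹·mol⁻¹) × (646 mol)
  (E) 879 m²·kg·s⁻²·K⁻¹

(C)

Reduce each to base SI dimensions:
  (A) [m²·s⁻²·K⁻¹] · [kg] = kg·m²·s⁻²·K⁻¹
  (B) J·K⁻¹ = N·m·K⁻¹ = kg·m²·s⁻²·K⁻¹
  (C) [m²·s⁻²·K⁻¹] · [kg·mol⁻¹] = kg·m²·s⁻²·K⁻¹·mol⁻¹
  (D) [kg·m²·s⁻²·K⁻¹·mol⁻¹] · [mol] = kg·m²·s⁻²·K⁻¹
  (E) kg·m²·s⁻²·K⁻¹
All reduce to kg·m²·s⁻²·K⁻¹ except (C), which is kg·m²·s⁻²·K⁻¹·mol⁻¹.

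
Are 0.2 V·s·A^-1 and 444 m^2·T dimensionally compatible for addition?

No

Work out the base dimensions of each:
  0.2 V·s·A^-1:  V·s·A⁻¹ = J·C⁻¹·s·A⁻¹ = kg·m²·s⁻²·A⁻²
  444 m^2·T:  T·m² = Wb·m⁻²·m² = kg·m²·s⁻²·A⁻¹
kg·m²·s⁻²·A⁻² ≠ kg·m²·s⁻²·A⁻¹, so they cannot be added.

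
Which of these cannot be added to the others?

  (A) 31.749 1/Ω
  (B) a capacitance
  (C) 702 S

(B)

In SI base units:
  (A) Ω⁻¹ = (V·A⁻¹)⁻¹ = kg⁻¹·m⁻²·s³·A²
  (B) [capacitance] = kg⁻¹·m⁻²·s⁴·A²
  (C) S = Ω⁻¹ = kg⁻¹·m⁻²·s³·A²
All reduce to kg⁻¹·m⁻²·s³·A² except (B), which is kg⁻¹·m⁻²·s⁴·A².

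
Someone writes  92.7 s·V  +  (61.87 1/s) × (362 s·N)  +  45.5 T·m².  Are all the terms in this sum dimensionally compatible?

No

Expand each in SI base units:
  92.7 s·V:  V·s = J·C⁻¹·s = kg·m²·s⁻²·A⁻¹
  (61.87 1/s) × (362 s·N):  [s⁻¹] · [kg·m·s⁻¹] = kg·m·s⁻²
  45.5 T·m²:  T·m² = Wb·m⁻²·m² = kg·m²·s⁻²·A⁻¹
The terms do not share a single dimension (kg·m²·s⁻²·A⁻¹ vs kg·m·s⁻²).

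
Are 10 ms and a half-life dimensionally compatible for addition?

Expand each in SI base units:
  10 ms:  s
  a half-life:  [half-life] = s
Both are s, so they have the same dimensions and can be added.

Yes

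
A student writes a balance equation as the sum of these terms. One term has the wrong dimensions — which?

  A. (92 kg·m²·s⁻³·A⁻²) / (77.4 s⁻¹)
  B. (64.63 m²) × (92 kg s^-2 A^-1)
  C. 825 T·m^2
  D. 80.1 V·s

Expand each in SI base units:
  A. [kg·m²·s⁻³·A⁻²] / [s⁻¹] = kg·m²·s⁻²·A⁻²
  B. [m²] · [kg·s⁻²·A⁻¹] = kg·m²·s⁻²·A⁻¹
  C. T·m² = Wb·m⁻²·m² = kg·m²·s⁻²·A⁻¹
  D. V·s = J·C⁻¹·s = kg·m²·s⁻²·A⁻¹
All reduce to kg·m²·s⁻²·A⁻¹ except A., which is kg·m²·s⁻²·A⁻².

A.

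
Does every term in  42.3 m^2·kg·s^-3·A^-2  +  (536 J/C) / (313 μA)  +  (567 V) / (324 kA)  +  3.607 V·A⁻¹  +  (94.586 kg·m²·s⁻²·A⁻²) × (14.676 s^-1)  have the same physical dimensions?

Reduce each to base SI dimensions:
  42.3 m^2·kg·s^-3·A^-2:  kg·m²·s⁻³·A⁻²
  (536 J/C) / (313 μA):  [kg·m²·s⁻³·A⁻¹] / [A] = kg·m²·s⁻³·A⁻²
  (567 V) / (324 kA):  [kg·m²·s⁻³·A⁻¹] / [A] = kg·m²·s⁻³·A⁻²
  3.607 V·A⁻¹:  V·A⁻¹ = J·C⁻¹·A⁻¹ = kg·m²·s⁻³·A⁻²
  (94.586 kg·m²·s⁻²·A⁻²) × (14.676 s^-1):  [kg·m²·s⁻²·A⁻²] · [s⁻¹] = kg·m²·s⁻³·A⁻²
Every term reduces to kg·m²·s⁻³·A⁻².

Yes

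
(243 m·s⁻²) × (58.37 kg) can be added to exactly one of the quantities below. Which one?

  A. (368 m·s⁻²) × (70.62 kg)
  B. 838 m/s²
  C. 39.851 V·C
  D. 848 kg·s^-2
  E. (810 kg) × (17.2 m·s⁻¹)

A.

Reference: [m·s⁻²] · [kg] = kg·m·s⁻².
Each option:
  A. [m·s⁻²] · [kg] = kg·m·s⁻²  ← same
  B. m·s⁻²
  C. C·V = s·A·J·C⁻¹ = kg·m²·s⁻²
  D. kg·s⁻²
  E. [kg] · [m·s⁻¹] = kg·m·s⁻¹
Only A. matches kg·m·s⁻².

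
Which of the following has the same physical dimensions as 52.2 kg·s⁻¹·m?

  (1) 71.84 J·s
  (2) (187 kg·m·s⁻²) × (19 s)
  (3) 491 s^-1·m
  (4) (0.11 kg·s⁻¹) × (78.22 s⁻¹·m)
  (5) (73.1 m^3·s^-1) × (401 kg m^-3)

(2)

Reference: kg·m·s⁻¹.
Each option:
  (1) J·s = N·m·s = kg·m²·s⁻¹
  (2) [kg·m·s⁻²] · [s] = kg·m·s⁻¹  ← same
  (3) m·s⁻¹
  (4) [kg·s⁻¹] · [m·s⁻¹] = kg·m·s⁻²
  (5) [m³·s⁻¹] · [kg·m⁻³] = kg·s⁻¹
Only (2) matches kg·m·s⁻¹.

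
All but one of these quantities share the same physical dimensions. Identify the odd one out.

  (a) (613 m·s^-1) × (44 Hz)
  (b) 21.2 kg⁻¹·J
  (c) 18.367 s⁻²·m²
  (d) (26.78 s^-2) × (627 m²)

Work out the base dimensions of each:
  (a) [m·s⁻¹] · [s⁻¹] = m·s⁻²
  (b) J·kg⁻¹ = N·m·kg⁻¹ = m²·s⁻²
  (c) m²·s⁻²
  (d) [s⁻²] · [m²] = m²·s⁻²
All reduce to m²·s⁻² except (a), which is m·s⁻².

(a)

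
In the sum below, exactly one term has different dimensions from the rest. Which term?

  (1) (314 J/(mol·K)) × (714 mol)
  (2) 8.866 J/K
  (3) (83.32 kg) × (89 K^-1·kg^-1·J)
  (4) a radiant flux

(4)

Reduce each to base SI dimensions:
  (1) [kg·m²·s⁻²·K⁻¹·mol⁻¹] · [mol] = kg·m²·s⁻²·K⁻¹
  (2) J·K⁻¹ = N·m·K⁻¹ = kg·m²·s⁻²·K⁻¹
  (3) [kg] · [m²·s⁻²·K⁻¹] = kg·m²·s⁻²·K⁻¹
  (4) [radiant flux] = kg·m²·s⁻³
All reduce to kg·m²·s⁻²·K⁻¹ except (4), which is kg·m²·s⁻³.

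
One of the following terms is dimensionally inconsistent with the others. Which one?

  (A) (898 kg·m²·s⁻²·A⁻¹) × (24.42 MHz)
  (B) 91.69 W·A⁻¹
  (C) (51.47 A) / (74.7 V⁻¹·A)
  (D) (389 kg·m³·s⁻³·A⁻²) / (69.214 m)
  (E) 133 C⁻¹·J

In SI base units:
  (A) [kg·m²·s⁻²·A⁻¹] · [s⁻¹] = kg·m²·s⁻³·A⁻¹
  (B) W·A⁻¹ = J·s⁻¹·A⁻¹ = kg·m²·s⁻³·A⁻¹
  (C) [A] / [kg⁻¹·m⁻²·s³·A²] = kg·m²·s⁻³·A⁻¹
  (D) [kg·m³·s⁻³·A⁻²] / [m] = kg·m²·s⁻³·A⁻²
  (E) J·C⁻¹ = N·m·(s·A)⁻¹ = kg·m²·s⁻³·A⁻¹
All reduce to kg·m²·s⁻³·A⁻¹ except (D), which is kg·m²·s⁻³·A⁻².

(D)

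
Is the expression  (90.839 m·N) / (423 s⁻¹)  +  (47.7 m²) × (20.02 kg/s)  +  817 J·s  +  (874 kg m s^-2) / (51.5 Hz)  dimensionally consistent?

Expand each in SI base units:
  (90.839 m·N) / (423 s⁻¹):  [kg·m²·s⁻²] / [s⁻¹] = kg·m²·s⁻¹
  (47.7 m²) × (20.02 kg/s):  [m²] · [kg·s⁻¹] = kg·m²·s⁻¹
  817 J·s:  J·s = N·m·s = kg·m²·s⁻¹
  (874 kg m s^-2) / (51.5 Hz):  [kg·m·s⁻²] / [s⁻¹] = kg·m·s⁻¹
The terms do not share a single dimension (kg·m²·s⁻¹ vs kg·m·s⁻¹).

No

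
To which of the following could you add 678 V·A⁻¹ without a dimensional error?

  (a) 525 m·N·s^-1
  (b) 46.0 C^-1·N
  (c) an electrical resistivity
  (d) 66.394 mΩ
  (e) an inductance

(d)

Reference: V·A⁻¹ = J·C⁻¹·A⁻¹ = kg·m²·s⁻³·A⁻².
Each option:
  (a) N·m·s⁻¹ = kg·m·s⁻²·m·s⁻¹ = kg·m²·s⁻³
  (b) N·C⁻¹ = kg·m·s⁻²·(s·A)⁻¹ = kg·m·s⁻³·A⁻¹
  (c) [electrical resistivity] = kg·m³·s⁻³·A⁻²
  (d) Ω = V·A⁻¹ = kg·m²·s⁻³·A⁻²  ← same
  (e) [inductance] = kg·m²·s⁻²·A⁻²
Only (d) matches kg·m²·s⁻³·A⁻².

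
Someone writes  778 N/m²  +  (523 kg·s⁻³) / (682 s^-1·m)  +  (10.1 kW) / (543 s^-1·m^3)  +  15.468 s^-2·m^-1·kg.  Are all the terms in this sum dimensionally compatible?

Reduce each to base SI dimensions:
  778 N/m²:  N·m⁻² = kg·m·s⁻²·m⁻² = kg·m⁻¹·s⁻²
  (523 kg·s⁻³) / (682 s^-1·m):  [kg·s⁻³] / [m·s⁻¹] = kg·m⁻¹·s⁻²
  (10.1 kW) / (543 s^-1·m^3):  [kg·m²·s⁻³] / [m³·s⁻¹] = kg·m⁻¹·s⁻²
  15.468 s^-2·m^-1·kg:  kg·m⁻¹·s⁻²
Every term reduces to kg·m⁻¹·s⁻².

Yes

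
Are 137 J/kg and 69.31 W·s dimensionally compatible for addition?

Reduce each to base SI dimensions:
  137 J/kg:  J·kg⁻¹ = N·m·kg⁻¹ = m²·s⁻²
  69.31 W·s:  W·s = J·s⁻¹·s = kg·m²·s⁻²
m²·s⁻² ≠ kg·m²·s⁻², so they cannot be added.

No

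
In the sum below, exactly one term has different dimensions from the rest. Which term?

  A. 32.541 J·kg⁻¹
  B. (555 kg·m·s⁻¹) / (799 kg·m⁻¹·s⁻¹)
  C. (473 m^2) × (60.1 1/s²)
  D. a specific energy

Work out the base dimensions of each:
  A. J·kg⁻¹ = N·m·kg⁻¹ = m²·s⁻²
  B. [kg·m·s⁻¹] / [kg·m⁻¹·s⁻¹] = m²
  C. [m²] · [s⁻²] = m²·s⁻²
  D. [specific energy] = m²·s⁻²
All reduce to m²·s⁻² except B., which is m².

B.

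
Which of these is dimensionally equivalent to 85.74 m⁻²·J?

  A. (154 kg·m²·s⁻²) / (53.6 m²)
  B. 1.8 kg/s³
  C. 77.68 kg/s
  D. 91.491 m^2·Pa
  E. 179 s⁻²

A.

Reference: J·m⁻² = N·m·m⁻² = kg·s⁻².
Each option:
  A. [kg·m²·s⁻²] / [m²] = kg·s⁻²  ← same
  B. kg·s⁻³
  C. kg·s⁻¹
  D. Pa·m² = N·m⁻²·m² = kg·m·s⁻²
  E. s⁻²
Only A. matches kg·s⁻².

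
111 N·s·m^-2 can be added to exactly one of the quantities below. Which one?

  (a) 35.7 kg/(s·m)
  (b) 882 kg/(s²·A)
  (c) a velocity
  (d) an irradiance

(a)

Reference: N·s·m⁻² = kg·m·s⁻²·s·m⁻² = kg·m⁻¹·s⁻¹.
Each option:
  (a) kg·m⁻¹·s⁻¹  ← same
  (b) kg·s⁻²·A⁻¹
  (c) [velocity] = m·s⁻¹
  (d) [irradiance] = kg·s⁻³
Only (a) matches kg·m⁻¹·s⁻¹.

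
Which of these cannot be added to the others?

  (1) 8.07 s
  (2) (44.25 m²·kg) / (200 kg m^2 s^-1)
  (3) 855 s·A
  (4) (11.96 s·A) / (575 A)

(3)

Work out the base dimensions of each:
  (1) s
  (2) [kg·m²] / [kg·m²·s⁻¹] = s
  (3) A·s = s·A
  (4) [s·A] / [A] = s
All reduce to s except (3), which is s·A.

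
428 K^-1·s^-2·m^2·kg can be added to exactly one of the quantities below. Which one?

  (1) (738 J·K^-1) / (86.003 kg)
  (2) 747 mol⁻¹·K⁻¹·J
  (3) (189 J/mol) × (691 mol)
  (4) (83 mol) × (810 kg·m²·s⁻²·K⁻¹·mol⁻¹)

(4)

Reference: kg·m²·s⁻²·K⁻¹.
Each option:
  (1) [kg·m²·s⁻²·K⁻¹] / [kg] = m²·s⁻²·K⁻¹
  (2) J·mol⁻¹·K⁻¹ = N·m·mol⁻¹·K⁻¹ = kg·m²·s⁻²·K⁻¹·mol⁻¹
  (3) [kg·m²·s⁻²·mol⁻¹] · [mol] = kg·m²·s⁻²
  (4) [mol] · [kg·m²·s⁻²·K⁻¹·mol⁻¹] = kg·m²·s⁻²·K⁻¹  ← same
Only (4) matches kg·m²·s⁻²·K⁻¹.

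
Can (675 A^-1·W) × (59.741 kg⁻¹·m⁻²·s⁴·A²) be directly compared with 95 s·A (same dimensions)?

Reduce each to base SI dimensions:
  (675 A^-1·W) × (59.741 kg⁻¹·m⁻²·s⁴·A²):  [kg·m²·s⁻³·A⁻¹] · [kg⁻¹·m⁻²·s⁴·A²] = s·A
  95 s·A:  A·s = s·A
Both are s·A, so they have the same dimensions and can be added.

Yes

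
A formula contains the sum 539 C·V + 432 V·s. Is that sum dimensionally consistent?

No

Dimensions:
  539 C·V:  C·V = s·A·J·C⁻¹ = kg·m²·s⁻²
  432 V·s:  V·s = J·C⁻¹·s = kg·m²·s⁻²·A⁻¹
kg·m²·s⁻² ≠ kg·m²·s⁻²·A⁻¹, so they cannot be added.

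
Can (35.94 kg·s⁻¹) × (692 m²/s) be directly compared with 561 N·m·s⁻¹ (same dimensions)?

No

Reduce each to base SI dimensions:
  (35.94 kg·s⁻¹) × (692 m²/s):  [kg·s⁻¹] · [m²·s⁻¹] = kg·m²·s⁻²
  561 N·m·s⁻¹:  N·m·s⁻¹ = kg·m·s⁻²·m·s⁻¹ = kg·m²·s⁻³
kg·m²·s⁻² ≠ kg·m²·s⁻³, so they cannot be added.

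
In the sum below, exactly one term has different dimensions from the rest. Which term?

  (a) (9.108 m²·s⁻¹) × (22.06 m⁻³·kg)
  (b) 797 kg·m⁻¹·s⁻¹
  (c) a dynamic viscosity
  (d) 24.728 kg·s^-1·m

(d)

In SI base units:
  (a) [m²·s⁻¹] · [kg·m⁻³] = kg·m⁻¹·s⁻¹
  (b) kg·m⁻¹·s⁻¹
  (c) [dynamic viscosity] = kg·m⁻¹·s⁻¹
  (d) kg·m·s⁻¹
All reduce to kg·m⁻¹·s⁻¹ except (d), which is kg·m·s⁻¹.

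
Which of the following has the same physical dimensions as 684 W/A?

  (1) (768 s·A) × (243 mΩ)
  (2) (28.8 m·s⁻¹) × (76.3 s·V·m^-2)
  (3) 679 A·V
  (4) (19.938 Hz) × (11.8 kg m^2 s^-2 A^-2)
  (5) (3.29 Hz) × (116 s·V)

Reference: W·A⁻¹ = J·s⁻¹·A⁻¹ = kg·m²·s⁻³·A⁻¹.
Each option:
  (1) [s·A] · [kg·m²·s⁻³·A⁻²] = kg·m²·s⁻²·A⁻¹
  (2) [m·s⁻¹] · [kg·s⁻²·A⁻¹] = kg·m·s⁻³·A⁻¹
  (3) V·A = J·C⁻¹·A = kg·m²·s⁻³
  (4) [s⁻¹] · [kg·m²·s⁻²·A⁻²] = kg·m²·s⁻³·A⁻²
  (5) [s⁻¹] · [kg·m²·s⁻²·A⁻¹] = kg·m²·s⁻³·A⁻¹  ← same
Only (5) matches kg·m²·s⁻³·A⁻¹.

(5)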